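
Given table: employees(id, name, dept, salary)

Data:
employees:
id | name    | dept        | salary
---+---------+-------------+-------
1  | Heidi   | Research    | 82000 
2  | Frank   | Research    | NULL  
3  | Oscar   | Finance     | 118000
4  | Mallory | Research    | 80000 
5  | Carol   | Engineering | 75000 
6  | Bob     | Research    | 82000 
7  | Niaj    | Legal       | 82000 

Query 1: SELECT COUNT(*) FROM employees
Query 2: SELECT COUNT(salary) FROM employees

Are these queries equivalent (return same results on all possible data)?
No, not equivalent

Query 1 returns: [(7,)]
Query 2 returns: [(6,)]

Reason: COUNT(*) includes NULLs, COUNT(column) excludes them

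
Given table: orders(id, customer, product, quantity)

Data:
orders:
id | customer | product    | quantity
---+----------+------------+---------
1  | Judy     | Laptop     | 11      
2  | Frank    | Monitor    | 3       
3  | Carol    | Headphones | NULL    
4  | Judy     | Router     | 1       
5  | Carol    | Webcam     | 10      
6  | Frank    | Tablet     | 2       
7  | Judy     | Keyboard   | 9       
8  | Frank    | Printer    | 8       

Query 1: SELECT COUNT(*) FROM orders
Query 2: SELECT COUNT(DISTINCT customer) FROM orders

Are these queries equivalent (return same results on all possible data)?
No, not equivalent

Query 1 returns: [(8,)]
Query 2 returns: [(3,)]

Reason: COUNT(*) counts rows, COUNT(DISTINCT customer) counts unique customers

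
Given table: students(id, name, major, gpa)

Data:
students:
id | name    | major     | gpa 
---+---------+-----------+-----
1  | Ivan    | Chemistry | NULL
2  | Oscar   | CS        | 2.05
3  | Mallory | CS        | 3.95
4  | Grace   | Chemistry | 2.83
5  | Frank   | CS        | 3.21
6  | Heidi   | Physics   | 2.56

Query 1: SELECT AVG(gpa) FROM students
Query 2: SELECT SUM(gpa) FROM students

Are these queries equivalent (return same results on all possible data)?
No, not equivalent

Query 1 returns: [(2.92,)]
Query 2 returns: [(14.6,)]

Reason: AVG vs SUM give different aggregate values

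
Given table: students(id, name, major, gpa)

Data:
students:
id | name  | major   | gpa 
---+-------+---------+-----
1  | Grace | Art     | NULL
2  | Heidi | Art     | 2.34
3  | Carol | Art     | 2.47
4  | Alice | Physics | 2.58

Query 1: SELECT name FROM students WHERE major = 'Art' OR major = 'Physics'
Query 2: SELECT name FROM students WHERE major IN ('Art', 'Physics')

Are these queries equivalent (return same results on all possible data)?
Yes, equivalent

Both queries return: [('Alice',), ('Carol',), ('Grace',), ('Heidi',)]

Reason: OR vs IN are equivalent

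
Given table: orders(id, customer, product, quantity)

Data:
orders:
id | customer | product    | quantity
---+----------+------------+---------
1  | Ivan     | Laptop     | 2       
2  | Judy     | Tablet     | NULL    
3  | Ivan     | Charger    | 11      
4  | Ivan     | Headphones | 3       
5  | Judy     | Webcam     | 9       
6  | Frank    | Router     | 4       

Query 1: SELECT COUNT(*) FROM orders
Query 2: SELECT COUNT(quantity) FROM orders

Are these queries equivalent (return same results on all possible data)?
No, not equivalent

Query 1 returns: [(6,)]
Query 2 returns: [(5,)]

Reason: COUNT(*) includes NULLs, COUNT(column) excludes them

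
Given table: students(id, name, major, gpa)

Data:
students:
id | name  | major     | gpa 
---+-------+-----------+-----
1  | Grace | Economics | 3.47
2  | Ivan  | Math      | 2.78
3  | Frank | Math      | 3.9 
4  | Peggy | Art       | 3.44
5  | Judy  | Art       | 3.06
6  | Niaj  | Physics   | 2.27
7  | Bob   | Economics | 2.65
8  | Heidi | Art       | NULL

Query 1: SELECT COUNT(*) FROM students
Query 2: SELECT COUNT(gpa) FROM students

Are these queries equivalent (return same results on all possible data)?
No, not equivalent

Query 1 returns: [(8,)]
Query 2 returns: [(7,)]

Reason: COUNT(*) includes NULLs, COUNT(column) excludes them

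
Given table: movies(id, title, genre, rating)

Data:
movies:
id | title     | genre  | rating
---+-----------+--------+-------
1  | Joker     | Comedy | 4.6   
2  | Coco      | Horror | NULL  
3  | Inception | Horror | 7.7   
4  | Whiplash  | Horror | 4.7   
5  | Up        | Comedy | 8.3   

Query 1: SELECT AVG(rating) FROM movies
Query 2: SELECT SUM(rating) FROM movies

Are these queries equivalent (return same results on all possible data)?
No, not equivalent

Query 1 returns: [(6.325,)]
Query 2 returns: [(25.3,)]

Reason: AVG vs SUM give different aggregate values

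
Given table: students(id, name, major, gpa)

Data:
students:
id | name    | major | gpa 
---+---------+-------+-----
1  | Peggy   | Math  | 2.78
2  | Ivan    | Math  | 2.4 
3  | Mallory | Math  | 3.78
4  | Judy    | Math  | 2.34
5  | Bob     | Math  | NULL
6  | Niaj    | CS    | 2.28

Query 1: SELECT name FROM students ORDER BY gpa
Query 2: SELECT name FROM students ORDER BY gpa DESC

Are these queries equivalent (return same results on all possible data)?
No, not equivalent

Query 1 returns: [('Bob',), ('Niaj',), ('Judy',), ('Ivan',), ('Peggy',), ('Mallory',)]
Query 2 returns: [('Mallory',), ('Peggy',), ('Ivan',), ('Judy',), ('Niaj',), ('Bob',)]

Reason: ASC vs DESC gives opposite ordering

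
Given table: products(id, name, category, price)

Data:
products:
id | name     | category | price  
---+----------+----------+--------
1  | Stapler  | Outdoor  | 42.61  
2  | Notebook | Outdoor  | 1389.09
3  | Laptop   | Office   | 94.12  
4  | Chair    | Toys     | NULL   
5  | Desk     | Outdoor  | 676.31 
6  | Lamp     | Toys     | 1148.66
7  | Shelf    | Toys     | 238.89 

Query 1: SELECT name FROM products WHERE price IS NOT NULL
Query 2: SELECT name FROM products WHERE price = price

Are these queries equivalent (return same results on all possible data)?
Yes, equivalent

Both queries return: [('Desk',), ('Lamp',), ('Laptop',), ('Notebook',), ('Shelf',), ('Stapler',)]

Reason: IS NOT NULL vs self-equality (both exclude NULLs)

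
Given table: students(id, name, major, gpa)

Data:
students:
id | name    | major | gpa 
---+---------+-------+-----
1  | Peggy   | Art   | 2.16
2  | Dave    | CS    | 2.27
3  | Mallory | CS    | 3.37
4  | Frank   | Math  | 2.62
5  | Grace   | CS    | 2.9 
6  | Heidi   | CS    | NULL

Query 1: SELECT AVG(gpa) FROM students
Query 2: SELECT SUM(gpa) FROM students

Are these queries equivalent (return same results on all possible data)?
No, not equivalent

Query 1 returns: [(2.664,)]
Query 2 returns: [(13.32,)]

Reason: AVG vs SUM give different aggregate values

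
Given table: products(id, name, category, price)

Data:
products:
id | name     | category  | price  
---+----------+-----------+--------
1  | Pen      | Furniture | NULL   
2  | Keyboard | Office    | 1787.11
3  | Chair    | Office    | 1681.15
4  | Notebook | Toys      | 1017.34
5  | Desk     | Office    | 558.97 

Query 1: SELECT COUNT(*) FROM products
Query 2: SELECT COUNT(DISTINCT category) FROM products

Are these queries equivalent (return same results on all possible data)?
No, not equivalent

Query 1 returns: [(5,)]
Query 2 returns: [(3,)]

Reason: COUNT(*) counts rows, COUNT(DISTINCT category) counts unique categorys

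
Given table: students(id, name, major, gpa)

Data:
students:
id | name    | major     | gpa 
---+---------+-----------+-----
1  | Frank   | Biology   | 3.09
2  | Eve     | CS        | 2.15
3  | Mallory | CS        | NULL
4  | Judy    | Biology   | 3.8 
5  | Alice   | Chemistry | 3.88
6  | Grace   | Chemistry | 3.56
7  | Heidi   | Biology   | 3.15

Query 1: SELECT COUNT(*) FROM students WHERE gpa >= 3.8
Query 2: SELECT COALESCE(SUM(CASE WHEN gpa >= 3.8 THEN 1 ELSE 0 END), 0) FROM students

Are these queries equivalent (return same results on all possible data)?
Yes, equivalent

Both queries return: [(2,)]

Reason: COUNT with WHERE vs conditional SUM (COALESCE handles empty-table NULL)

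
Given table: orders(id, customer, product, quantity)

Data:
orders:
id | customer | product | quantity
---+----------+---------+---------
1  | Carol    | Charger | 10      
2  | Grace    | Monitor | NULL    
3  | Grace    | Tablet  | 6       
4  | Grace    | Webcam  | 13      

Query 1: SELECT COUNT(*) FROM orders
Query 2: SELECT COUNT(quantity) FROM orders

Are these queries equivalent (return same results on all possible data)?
No, not equivalent

Query 1 returns: [(4,)]
Query 2 returns: [(3,)]

Reason: COUNT(*) includes NULLs, COUNT(column) excludes them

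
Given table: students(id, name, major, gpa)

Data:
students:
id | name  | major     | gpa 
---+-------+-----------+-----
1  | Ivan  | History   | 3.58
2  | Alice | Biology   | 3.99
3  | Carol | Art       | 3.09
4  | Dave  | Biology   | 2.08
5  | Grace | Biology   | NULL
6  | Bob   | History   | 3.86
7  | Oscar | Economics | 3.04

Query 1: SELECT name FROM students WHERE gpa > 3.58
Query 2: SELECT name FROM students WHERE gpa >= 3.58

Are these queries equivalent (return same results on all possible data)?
No, not equivalent

Query 1 returns: [('Alice',), ('Bob',)]
Query 2 returns: [('Ivan',), ('Alice',), ('Bob',)]

Reason: > vs >= gives different results when gpa = 3.58 exists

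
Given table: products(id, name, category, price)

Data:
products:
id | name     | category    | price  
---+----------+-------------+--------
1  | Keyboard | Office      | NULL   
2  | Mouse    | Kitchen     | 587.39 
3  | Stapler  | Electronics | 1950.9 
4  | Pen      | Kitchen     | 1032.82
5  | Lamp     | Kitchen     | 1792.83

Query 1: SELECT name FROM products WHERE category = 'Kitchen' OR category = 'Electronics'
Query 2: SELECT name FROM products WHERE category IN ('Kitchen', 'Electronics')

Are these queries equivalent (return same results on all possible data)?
Yes, equivalent

Both queries return: [('Lamp',), ('Mouse',), ('Pen',), ('Stapler',)]

Reason: OR vs IN are equivalent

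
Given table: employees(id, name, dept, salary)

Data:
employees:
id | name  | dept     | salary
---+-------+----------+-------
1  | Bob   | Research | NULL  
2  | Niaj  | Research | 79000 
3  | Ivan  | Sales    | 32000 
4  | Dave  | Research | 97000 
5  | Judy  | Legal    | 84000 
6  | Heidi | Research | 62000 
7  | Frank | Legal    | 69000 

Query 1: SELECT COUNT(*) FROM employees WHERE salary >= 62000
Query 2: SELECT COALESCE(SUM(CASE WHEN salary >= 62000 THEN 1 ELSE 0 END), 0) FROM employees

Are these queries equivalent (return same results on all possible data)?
Yes, equivalent

Both queries return: [(5,)]

Reason: COUNT with WHERE vs conditional SUM (COALESCE handles empty-table NULL)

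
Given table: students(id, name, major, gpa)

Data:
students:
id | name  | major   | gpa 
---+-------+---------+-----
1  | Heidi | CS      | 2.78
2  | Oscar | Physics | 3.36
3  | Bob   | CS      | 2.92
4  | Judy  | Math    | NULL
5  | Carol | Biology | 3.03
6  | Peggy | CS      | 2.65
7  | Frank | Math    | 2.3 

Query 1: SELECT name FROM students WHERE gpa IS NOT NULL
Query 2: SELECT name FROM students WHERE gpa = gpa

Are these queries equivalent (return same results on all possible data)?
Yes, equivalent

Both queries return: [('Bob',), ('Carol',), ('Frank',), ('Heidi',), ('Oscar',), ('Peggy',)]

Reason: IS NOT NULL vs self-equality (both exclude NULLs)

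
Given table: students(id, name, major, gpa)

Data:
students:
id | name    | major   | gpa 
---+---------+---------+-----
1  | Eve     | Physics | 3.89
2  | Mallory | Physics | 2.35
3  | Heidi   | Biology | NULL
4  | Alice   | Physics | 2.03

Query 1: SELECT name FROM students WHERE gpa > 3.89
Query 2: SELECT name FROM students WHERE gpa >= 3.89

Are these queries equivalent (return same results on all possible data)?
No, not equivalent

Query 1 returns: []
Query 2 returns: [('Eve',)]

Reason: > vs >= gives different results when gpa = 3.89 exists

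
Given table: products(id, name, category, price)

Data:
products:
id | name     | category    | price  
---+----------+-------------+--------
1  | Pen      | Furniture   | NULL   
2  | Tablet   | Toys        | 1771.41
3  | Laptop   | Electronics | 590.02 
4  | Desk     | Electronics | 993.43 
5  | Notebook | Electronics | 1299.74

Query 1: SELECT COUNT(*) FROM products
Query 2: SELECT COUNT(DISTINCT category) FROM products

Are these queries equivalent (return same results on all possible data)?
No, not equivalent

Query 1 returns: [(5,)]
Query 2 returns: [(3,)]

Reason: COUNT(*) counts rows, COUNT(DISTINCT category) counts unique categorys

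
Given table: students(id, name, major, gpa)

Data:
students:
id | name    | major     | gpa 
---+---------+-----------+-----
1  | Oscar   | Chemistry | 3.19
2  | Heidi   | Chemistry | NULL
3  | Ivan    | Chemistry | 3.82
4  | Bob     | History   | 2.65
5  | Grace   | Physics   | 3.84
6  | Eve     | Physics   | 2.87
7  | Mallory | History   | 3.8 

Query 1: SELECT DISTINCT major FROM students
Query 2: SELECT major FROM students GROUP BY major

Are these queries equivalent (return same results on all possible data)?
Yes, equivalent

Both queries return: [('Chemistry',), ('History',), ('Physics',)]

Reason: Both get unique majors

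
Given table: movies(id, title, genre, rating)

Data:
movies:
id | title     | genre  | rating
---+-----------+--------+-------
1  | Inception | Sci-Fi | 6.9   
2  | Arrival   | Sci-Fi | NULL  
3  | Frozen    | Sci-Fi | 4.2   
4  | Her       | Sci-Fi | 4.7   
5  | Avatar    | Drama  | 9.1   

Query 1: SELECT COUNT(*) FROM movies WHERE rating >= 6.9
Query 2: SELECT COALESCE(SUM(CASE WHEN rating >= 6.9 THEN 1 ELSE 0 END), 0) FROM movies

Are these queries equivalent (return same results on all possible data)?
Yes, equivalent

Both queries return: [(2,)]

Reason: COUNT with WHERE vs conditional SUM (COALESCE handles empty-table NULL)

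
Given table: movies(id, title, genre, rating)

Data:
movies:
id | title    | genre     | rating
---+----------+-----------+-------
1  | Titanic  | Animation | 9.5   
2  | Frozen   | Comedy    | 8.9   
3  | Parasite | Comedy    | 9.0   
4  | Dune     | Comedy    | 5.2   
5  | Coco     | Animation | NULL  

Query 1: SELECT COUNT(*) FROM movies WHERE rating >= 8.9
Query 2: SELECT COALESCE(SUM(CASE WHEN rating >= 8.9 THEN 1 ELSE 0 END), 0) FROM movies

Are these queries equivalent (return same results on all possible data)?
Yes, equivalent

Both queries return: [(3,)]

Reason: COUNT with WHERE vs conditional SUM (COALESCE handles empty-table NULL)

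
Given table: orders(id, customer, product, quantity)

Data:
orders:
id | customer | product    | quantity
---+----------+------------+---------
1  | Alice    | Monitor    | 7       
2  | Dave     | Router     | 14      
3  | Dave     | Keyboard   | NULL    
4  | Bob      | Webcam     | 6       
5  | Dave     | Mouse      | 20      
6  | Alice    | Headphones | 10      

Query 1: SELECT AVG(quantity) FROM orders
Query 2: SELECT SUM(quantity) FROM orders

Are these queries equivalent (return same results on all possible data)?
No, not equivalent

Query 1 returns: [(11.4,)]
Query 2 returns: [(57,)]

Reason: AVG vs SUM give different aggregate values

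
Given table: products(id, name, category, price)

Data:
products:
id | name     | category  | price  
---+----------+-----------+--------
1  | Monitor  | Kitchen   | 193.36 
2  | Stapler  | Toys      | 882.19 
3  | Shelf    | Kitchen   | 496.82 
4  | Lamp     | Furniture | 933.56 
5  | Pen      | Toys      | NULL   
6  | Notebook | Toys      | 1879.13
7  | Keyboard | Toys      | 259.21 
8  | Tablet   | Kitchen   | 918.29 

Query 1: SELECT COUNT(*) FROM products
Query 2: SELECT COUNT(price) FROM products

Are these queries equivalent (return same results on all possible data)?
No, not equivalent

Query 1 returns: [(8,)]
Query 2 returns: [(7,)]

Reason: COUNT(*) includes NULLs, COUNT(column) excludes them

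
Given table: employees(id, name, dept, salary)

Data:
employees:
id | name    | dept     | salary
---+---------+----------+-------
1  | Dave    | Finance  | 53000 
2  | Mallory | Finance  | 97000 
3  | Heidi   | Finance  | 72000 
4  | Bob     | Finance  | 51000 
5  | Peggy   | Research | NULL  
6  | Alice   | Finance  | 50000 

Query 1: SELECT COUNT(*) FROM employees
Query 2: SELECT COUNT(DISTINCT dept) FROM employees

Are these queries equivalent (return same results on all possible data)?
No, not equivalent

Query 1 returns: [(6,)]
Query 2 returns: [(2,)]

Reason: COUNT(*) counts rows, COUNT(DISTINCT dept) counts unique depts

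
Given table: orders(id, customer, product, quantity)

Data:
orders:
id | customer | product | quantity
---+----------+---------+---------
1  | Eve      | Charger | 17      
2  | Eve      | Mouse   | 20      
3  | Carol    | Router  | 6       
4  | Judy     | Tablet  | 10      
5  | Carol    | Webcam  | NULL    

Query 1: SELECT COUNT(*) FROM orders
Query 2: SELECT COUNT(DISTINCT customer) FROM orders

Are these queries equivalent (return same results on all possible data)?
No, not equivalent

Query 1 returns: [(5,)]
Query 2 returns: [(3,)]

Reason: COUNT(*) counts rows, COUNT(DISTINCT customer) counts unique customers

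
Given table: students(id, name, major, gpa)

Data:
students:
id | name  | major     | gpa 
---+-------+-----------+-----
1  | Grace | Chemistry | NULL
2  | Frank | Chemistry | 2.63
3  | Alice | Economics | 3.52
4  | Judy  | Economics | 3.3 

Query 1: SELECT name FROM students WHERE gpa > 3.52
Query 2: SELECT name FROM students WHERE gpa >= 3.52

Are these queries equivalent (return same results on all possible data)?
No, not equivalent

Query 1 returns: []
Query 2 returns: [('Alice',)]

Reason: > vs >= gives different results when gpa = 3.52 exists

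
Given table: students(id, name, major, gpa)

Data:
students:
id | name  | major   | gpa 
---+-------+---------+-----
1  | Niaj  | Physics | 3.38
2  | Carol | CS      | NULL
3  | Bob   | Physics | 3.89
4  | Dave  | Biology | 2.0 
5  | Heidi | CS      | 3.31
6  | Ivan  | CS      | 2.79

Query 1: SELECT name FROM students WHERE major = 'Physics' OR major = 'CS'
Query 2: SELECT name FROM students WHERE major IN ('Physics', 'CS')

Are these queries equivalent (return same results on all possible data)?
Yes, equivalent

Both queries return: [('Bob',), ('Carol',), ('Heidi',), ('Ivan',), ('Niaj',)]

Reason: OR vs IN are equivalent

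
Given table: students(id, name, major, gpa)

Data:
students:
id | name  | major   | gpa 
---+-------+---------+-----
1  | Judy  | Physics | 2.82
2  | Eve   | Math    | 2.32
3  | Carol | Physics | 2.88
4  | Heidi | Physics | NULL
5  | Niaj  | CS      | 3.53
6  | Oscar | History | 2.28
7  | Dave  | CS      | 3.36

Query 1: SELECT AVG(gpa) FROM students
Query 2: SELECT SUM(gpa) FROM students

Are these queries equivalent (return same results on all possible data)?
No, not equivalent

Query 1 returns: [(2.8649999999999998,)]
Query 2 returns: [(17.189999999999998,)]

Reason: AVG vs SUM give different aggregate values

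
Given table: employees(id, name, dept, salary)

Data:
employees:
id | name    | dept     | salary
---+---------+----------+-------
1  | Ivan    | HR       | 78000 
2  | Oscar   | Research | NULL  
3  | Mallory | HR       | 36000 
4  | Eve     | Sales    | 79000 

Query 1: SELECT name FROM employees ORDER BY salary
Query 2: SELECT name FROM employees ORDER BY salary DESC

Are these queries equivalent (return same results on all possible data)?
No, not equivalent

Query 1 returns: [('Oscar',), ('Mallory',), ('Ivan',), ('Eve',)]
Query 2 returns: [('Eve',), ('Ivan',), ('Mallory',), ('Oscar',)]

Reason: ASC vs DESC gives opposite ordering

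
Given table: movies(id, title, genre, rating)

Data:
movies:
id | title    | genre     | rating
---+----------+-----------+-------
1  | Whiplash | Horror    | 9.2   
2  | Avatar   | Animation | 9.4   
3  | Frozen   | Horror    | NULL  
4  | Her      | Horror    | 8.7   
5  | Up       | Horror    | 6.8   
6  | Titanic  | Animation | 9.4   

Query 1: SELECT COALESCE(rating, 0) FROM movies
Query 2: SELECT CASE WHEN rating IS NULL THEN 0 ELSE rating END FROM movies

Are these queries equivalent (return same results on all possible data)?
Yes, equivalent

Both queries return: [(0,), (6.8,), (8.7,), (9.2,), (9.4,), (9.4,)]

Reason: COALESCE vs CASE for NULL handling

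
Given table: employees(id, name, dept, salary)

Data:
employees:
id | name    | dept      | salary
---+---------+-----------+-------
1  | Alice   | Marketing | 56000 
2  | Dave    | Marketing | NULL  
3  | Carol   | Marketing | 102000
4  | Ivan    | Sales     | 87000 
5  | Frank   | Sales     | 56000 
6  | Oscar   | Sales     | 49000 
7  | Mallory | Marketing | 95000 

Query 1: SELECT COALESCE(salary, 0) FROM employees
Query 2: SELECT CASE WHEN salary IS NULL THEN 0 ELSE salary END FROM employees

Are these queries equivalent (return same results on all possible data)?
Yes, equivalent

Both queries return: [(0,), (49000,), (56000,), (56000,), (87000,), (95000,), (102000,)]

Reason: COALESCE vs CASE for NULL handling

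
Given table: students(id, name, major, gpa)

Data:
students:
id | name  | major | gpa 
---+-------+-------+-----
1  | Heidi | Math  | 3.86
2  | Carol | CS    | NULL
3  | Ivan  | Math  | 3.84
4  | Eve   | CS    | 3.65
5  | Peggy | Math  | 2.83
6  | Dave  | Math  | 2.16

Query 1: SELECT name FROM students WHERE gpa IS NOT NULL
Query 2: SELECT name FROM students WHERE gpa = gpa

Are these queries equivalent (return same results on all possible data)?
Yes, equivalent

Both queries return: [('Dave',), ('Eve',), ('Heidi',), ('Ivan',), ('Peggy',)]

Reason: IS NOT NULL vs self-equality (both exclude NULLs)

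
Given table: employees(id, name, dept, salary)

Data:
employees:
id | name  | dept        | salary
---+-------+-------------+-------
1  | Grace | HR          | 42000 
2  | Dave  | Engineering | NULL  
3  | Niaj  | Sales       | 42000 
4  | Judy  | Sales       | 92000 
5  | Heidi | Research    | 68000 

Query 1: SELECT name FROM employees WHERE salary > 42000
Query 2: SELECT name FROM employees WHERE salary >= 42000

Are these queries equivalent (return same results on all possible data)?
No, not equivalent

Query 1 returns: [('Judy',), ('Heidi',)]
Query 2 returns: [('Grace',), ('Niaj',), ('Judy',), ('Heidi',)]

Reason: > vs >= gives different results when salary = 42000 exists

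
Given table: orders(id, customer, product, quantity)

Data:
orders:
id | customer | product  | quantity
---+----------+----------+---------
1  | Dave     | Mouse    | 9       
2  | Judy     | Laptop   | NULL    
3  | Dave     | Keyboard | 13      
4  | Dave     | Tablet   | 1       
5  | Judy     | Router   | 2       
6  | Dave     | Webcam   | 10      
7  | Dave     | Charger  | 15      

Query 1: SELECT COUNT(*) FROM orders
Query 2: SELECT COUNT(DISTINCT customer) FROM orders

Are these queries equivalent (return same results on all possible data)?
No, not equivalent

Query 1 returns: [(7,)]
Query 2 returns: [(2,)]

Reason: COUNT(*) counts rows, COUNT(DISTINCT customer) counts unique customers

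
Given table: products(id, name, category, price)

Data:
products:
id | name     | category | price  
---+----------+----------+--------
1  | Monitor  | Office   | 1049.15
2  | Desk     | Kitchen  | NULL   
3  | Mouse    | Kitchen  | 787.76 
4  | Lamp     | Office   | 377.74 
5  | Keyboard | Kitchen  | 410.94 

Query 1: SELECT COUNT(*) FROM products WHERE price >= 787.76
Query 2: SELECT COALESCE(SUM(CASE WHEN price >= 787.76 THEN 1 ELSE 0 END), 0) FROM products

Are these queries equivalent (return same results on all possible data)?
Yes, equivalent

Both queries return: [(2,)]

Reason: COUNT with WHERE vs conditional SUM (COALESCE handles empty-table NULL)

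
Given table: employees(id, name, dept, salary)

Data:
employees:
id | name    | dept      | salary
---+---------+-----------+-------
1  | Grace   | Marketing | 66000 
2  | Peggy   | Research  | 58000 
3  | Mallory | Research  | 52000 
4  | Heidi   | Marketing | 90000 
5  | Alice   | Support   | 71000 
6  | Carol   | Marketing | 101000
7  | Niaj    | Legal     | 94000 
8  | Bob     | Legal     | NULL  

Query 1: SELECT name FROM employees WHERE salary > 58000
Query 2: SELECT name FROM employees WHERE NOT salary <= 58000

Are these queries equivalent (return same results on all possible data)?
Yes, equivalent

Both queries return: [('Alice',), ('Carol',), ('Grace',), ('Heidi',), ('Niaj',)]

Reason: Both filter salary > 58000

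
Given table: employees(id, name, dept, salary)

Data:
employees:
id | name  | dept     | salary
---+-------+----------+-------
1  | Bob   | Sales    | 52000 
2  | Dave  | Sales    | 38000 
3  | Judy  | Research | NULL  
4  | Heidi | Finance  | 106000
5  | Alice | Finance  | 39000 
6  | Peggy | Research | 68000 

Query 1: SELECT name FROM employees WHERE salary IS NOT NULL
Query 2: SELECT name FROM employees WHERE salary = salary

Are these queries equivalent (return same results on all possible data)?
Yes, equivalent

Both queries return: [('Alice',), ('Bob',), ('Dave',), ('Heidi',), ('Peggy',)]

Reason: IS NOT NULL vs self-equality (both exclude NULLs)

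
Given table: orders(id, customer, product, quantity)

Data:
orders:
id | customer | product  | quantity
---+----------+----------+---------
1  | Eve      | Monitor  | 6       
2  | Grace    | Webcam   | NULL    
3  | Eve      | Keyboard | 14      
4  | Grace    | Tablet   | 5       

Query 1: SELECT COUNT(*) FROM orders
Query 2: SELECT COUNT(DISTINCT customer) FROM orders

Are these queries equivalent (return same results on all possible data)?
No, not equivalent

Query 1 returns: [(4,)]
Query 2 returns: [(2,)]

Reason: COUNT(*) counts rows, COUNT(DISTINCT customer) counts unique customers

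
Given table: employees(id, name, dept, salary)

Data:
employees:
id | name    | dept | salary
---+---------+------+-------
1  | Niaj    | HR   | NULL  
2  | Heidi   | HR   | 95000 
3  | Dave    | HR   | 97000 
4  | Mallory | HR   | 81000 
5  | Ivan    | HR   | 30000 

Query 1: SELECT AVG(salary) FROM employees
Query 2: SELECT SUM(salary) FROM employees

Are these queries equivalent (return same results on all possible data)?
No, not equivalent

Query 1 returns: [(75750.0,)]
Query 2 returns: [(303000,)]

Reason: AVG vs SUM give different aggregate values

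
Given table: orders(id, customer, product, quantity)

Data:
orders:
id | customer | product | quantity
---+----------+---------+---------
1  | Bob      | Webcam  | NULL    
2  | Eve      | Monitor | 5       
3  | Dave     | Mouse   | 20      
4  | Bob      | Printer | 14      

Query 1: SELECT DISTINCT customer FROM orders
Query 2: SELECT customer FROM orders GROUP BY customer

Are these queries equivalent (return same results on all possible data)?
Yes, equivalent

Both queries return: [('Bob',), ('Dave',), ('Eve',)]

Reason: Both get unique customers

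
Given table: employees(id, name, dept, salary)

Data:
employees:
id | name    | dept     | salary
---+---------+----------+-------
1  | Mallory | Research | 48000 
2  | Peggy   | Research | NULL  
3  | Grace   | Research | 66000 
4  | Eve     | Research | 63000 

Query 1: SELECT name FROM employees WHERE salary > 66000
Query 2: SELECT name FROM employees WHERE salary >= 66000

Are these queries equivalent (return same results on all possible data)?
No, not equivalent

Query 1 returns: []
Query 2 returns: [('Grace',)]

Reason: > vs >= gives different results when salary = 66000 exists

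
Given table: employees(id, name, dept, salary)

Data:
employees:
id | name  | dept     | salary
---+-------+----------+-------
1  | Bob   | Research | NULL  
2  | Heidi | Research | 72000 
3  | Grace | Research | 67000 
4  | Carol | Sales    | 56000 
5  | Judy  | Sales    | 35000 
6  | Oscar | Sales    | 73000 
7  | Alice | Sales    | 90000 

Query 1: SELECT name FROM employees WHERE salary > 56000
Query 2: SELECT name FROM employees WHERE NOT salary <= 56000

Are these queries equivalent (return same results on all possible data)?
Yes, equivalent

Both queries return: [('Alice',), ('Grace',), ('Heidi',), ('Oscar',)]

Reason: Both filter salary > 56000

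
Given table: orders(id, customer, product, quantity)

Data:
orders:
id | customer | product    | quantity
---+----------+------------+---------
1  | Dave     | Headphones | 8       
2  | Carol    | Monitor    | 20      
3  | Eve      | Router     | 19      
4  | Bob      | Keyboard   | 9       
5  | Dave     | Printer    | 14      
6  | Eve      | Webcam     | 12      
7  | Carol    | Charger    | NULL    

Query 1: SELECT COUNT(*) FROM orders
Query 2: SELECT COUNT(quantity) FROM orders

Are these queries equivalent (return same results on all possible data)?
No, not equivalent

Query 1 returns: [(7,)]
Query 2 returns: [(6,)]

Reason: COUNT(*) includes NULLs, COUNT(column) excludes them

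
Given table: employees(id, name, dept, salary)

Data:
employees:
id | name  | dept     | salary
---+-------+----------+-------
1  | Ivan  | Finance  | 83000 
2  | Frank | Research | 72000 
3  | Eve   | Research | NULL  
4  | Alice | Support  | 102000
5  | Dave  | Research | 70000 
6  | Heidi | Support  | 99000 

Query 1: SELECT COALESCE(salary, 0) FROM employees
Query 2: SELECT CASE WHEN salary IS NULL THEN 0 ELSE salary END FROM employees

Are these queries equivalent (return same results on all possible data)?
Yes, equivalent

Both queries return: [(0,), (70000,), (72000,), (83000,), (99000,), (102000,)]

Reason: COALESCE vs CASE for NULL handling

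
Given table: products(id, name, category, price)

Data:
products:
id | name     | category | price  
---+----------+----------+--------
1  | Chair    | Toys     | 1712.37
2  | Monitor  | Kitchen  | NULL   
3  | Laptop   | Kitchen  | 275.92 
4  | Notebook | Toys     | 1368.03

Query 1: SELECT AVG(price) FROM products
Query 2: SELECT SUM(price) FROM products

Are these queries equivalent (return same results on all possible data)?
No, not equivalent

Query 1 returns: [(1118.7733333333333,)]
Query 2 returns: [(3356.3199999999997,)]

Reason: AVG vs SUM give different aggregate values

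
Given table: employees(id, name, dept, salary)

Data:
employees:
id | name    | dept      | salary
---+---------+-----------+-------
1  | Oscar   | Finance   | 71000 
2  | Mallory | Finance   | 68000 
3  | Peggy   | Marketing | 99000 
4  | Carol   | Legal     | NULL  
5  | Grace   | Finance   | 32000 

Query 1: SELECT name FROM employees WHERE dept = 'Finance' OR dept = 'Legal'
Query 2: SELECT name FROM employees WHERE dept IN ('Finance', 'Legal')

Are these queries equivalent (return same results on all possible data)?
Yes, equivalent

Both queries return: [('Carol',), ('Grace',), ('Mallory',), ('Oscar',)]

Reason: OR vs IN are equivalent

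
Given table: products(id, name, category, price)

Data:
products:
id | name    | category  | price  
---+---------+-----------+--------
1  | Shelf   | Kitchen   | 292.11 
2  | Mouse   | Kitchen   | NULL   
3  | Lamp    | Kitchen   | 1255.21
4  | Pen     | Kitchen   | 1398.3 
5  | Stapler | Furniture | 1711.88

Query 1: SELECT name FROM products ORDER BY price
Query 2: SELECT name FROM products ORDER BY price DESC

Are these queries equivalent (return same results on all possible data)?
No, not equivalent

Query 1 returns: [('Mouse',), ('Shelf',), ('Lamp',), ('Pen',), ('Stapler',)]
Query 2 returns: [('Stapler',), ('Pen',), ('Lamp',), ('Shelf',), ('Mouse',)]

Reason: ASC vs DESC gives opposite ordering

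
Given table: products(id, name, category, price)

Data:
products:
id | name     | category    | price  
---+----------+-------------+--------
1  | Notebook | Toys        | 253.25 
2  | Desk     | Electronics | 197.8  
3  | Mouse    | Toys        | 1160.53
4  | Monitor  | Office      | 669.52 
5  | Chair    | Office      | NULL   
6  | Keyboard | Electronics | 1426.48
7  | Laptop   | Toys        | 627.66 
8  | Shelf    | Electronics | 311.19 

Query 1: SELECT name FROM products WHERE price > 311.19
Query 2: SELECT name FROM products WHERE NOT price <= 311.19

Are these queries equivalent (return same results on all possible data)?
Yes, equivalent

Both queries return: [('Keyboard',), ('Laptop',), ('Monitor',), ('Mouse',)]

Reason: Both filter price > 311.19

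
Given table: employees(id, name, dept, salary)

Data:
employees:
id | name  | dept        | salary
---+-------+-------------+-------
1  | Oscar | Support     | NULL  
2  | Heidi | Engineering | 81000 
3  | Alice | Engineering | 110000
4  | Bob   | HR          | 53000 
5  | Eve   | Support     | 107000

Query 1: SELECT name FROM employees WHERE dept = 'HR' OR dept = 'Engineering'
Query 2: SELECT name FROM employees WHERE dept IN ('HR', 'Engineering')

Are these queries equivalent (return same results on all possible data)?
Yes, equivalent

Both queries return: [('Alice',), ('Bob',), ('Heidi',)]

Reason: OR vs IN are equivalent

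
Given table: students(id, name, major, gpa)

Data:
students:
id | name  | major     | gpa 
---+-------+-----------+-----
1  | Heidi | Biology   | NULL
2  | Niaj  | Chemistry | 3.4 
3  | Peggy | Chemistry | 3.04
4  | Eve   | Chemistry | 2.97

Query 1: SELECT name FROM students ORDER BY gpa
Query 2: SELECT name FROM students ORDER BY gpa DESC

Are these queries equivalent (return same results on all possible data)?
No, not equivalent

Query 1 returns: [('Heidi',), ('Eve',), ('Peggy',), ('Niaj',)]
Query 2 returns: [('Niaj',), ('Peggy',), ('Eve',), ('Heidi',)]

Reason: ASC vs DESC gives opposite ordering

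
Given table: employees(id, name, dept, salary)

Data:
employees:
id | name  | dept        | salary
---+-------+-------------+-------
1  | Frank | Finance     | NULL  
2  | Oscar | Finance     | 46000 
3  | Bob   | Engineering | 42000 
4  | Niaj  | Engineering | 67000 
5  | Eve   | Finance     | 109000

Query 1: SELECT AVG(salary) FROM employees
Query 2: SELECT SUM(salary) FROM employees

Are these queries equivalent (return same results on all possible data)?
No, not equivalent

Query 1 returns: [(66000.0,)]
Query 2 returns: [(264000,)]

Reason: AVG vs SUM give different aggregate values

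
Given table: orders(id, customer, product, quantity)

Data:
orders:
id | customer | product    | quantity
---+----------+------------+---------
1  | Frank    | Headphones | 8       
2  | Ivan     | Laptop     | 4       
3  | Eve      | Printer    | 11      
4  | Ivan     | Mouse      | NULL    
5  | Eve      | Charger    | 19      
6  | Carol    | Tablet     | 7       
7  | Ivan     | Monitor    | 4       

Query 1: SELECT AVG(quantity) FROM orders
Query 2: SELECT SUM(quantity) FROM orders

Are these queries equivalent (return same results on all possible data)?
No, not equivalent

Query 1 returns: [(8.833333333333334,)]
Query 2 returns: [(53,)]

Reason: AVG vs SUM give different aggregate values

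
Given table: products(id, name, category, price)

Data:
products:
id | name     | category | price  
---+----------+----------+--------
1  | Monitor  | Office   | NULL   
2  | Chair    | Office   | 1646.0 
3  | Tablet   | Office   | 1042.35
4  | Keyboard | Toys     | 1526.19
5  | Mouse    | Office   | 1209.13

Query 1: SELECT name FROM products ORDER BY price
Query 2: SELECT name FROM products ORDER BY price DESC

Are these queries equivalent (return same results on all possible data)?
No, not equivalent

Query 1 returns: [('Monitor',), ('Tablet',), ('Mouse',), ('Keyboard',), ('Chair',)]
Query 2 returns: [('Chair',), ('Keyboard',), ('Mouse',), ('Tablet',), ('Monitor',)]

Reason: ASC vs DESC gives opposite ordering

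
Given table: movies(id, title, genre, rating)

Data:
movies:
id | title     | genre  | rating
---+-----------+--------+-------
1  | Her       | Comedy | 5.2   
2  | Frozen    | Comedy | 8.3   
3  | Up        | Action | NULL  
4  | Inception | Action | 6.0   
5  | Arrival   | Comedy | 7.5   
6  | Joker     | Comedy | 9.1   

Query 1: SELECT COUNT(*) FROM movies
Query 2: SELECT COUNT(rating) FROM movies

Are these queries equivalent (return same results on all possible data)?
No, not equivalent

Query 1 returns: [(6,)]
Query 2 returns: [(5,)]

Reason: COUNT(*) includes NULLs, COUNT(column) excludes them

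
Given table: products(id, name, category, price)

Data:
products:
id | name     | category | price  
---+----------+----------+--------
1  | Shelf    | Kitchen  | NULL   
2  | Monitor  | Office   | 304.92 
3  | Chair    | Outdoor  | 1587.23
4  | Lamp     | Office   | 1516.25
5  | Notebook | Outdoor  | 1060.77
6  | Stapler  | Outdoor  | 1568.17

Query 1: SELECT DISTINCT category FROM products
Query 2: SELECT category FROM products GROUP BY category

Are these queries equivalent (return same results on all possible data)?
Yes, equivalent

Both queries return: [('Kitchen',), ('Office',), ('Outdoor',)]

Reason: Both get unique categorys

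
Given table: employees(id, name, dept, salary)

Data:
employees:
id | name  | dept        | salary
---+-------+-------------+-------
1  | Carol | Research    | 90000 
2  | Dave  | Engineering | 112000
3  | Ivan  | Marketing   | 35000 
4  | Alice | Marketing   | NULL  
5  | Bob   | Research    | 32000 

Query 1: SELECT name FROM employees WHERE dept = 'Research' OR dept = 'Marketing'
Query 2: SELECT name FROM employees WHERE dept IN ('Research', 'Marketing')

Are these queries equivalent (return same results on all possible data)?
Yes, equivalent

Both queries return: [('Alice',), ('Bob',), ('Carol',), ('Ivan',)]

Reason: OR vs IN are equivalent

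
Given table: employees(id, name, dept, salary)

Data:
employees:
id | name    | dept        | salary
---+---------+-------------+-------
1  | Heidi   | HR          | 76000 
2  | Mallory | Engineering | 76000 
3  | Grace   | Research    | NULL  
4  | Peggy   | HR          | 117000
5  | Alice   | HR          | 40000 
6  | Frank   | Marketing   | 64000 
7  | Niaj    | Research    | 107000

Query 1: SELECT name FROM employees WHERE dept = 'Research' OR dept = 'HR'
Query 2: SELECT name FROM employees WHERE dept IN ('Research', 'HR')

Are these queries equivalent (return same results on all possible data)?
Yes, equivalent

Both queries return: [('Alice',), ('Grace',), ('Heidi',), ('Niaj',), ('Peggy',)]

Reason: OR vs IN are equivalent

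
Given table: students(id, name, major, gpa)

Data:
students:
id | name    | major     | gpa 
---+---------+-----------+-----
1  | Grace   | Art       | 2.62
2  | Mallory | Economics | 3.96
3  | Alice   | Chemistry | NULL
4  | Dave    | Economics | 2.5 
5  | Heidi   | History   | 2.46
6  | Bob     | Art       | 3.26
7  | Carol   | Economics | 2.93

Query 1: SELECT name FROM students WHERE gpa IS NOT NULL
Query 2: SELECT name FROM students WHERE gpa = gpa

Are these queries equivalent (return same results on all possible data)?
Yes, equivalent

Both queries return: [('Bob',), ('Carol',), ('Dave',), ('Grace',), ('Heidi',), ('Mallory',)]

Reason: IS NOT NULL vs self-equality (both exclude NULLs)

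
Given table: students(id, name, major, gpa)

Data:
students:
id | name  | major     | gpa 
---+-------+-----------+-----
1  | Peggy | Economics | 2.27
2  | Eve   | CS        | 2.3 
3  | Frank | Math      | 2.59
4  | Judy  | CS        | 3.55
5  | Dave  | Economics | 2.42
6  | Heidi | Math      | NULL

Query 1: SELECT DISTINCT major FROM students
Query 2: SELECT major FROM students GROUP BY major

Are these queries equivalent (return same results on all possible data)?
Yes, equivalent

Both queries return: [('CS',), ('Economics',), ('Math',)]

Reason: Both get unique majors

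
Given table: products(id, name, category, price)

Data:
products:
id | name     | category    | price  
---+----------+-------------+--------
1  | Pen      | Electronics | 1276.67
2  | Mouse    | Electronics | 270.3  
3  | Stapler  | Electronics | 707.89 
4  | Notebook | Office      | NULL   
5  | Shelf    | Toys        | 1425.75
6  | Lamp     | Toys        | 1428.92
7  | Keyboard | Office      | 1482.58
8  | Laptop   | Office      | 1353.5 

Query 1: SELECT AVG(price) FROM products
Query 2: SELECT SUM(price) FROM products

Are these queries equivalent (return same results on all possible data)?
No, not equivalent

Query 1 returns: [(1135.087142857143,)]
Query 2 returns: [(7945.61,)]

Reason: AVG vs SUM give different aggregate values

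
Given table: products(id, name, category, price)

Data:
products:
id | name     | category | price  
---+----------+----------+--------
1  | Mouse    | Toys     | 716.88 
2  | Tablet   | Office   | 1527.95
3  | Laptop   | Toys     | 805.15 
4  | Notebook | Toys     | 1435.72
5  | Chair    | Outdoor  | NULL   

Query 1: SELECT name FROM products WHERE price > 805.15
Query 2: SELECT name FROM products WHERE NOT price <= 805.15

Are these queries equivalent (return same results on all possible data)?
Yes, equivalent

Both queries return: [('Notebook',), ('Tablet',)]

Reason: Both filter price > 805.15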